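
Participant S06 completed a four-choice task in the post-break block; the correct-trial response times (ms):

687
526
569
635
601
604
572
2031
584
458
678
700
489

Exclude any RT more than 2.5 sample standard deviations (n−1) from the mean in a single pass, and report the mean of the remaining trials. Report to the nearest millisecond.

592 ms

n = 13, ΣRT = 9134, M = 702.615
Σ(x−M)² = 1975729.08; s = √(1975729.08/12) = 405.764
Cutoffs: 702.615 ± 2.5·405.764 → [-311.8, 1717.0]
Outside: 2031 → excluded.
Retained (n=12): Σ = 7103, mean = 7103/12 = 591.917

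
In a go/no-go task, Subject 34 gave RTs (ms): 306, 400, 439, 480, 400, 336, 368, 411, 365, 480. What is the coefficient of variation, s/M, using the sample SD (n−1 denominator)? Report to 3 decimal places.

0.144

n = 10, Σ = 3985, M = 398.5000
Σ(x−M)² = 29600.500; s = √(29600.500/9) = 57.3493
CV = 57.3493 / 398.5000 = 0.14391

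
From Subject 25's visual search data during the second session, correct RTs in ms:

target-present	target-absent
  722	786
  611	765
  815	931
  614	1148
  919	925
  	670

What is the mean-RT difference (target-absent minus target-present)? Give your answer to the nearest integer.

M(target-present) = 3681/5 = 736.200
M(target-absent) = 5225/6 = 870.833
Difference = 870.833 − 736.200 = 134.633 ms

135 ms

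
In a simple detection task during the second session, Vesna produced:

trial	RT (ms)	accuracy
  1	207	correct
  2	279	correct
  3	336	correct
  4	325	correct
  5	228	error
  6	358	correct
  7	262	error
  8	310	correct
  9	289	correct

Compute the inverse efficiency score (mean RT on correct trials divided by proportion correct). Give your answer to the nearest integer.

Correct trials (n=7): 207, 279, 336, 325, 358, 310, 289
Mean correct RT = 2104/7 = 300.5714 ms
Proportion correct = 7/9
IES = 300.5714 / (7/9) = 386.449 ms

386 ms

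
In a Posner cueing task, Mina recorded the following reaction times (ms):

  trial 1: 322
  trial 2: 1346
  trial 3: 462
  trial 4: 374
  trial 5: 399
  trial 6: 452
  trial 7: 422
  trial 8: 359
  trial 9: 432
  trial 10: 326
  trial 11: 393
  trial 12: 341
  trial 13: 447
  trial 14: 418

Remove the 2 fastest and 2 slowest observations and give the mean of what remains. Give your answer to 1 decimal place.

403.7 ms

Sorted: 322, 326, 341, 359, 374, 393, 399, 418, 422, 432, 447, 452, 462, 1346
Drop lowest 2 (322, 326) and highest 2 (462, 1346)
Remaining (n=10): Σ = 4037, mean = 4037/10 = 403.700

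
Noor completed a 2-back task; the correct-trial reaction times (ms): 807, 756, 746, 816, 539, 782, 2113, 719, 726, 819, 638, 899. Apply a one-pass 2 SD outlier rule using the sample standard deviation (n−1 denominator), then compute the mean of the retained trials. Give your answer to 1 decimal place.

n = 12, ΣRT = 10360, M = 863.333
Σ(x−M)² = 1797880.67; s = √(1797880.67/11) = 404.282
Cutoffs: 863.333 ± 2·404.282 → [54.8, 1671.9]
Outside: 2113 → excluded.
Retained (n=11): Σ = 8247, mean = 8247/11 = 749.727

749.7 ms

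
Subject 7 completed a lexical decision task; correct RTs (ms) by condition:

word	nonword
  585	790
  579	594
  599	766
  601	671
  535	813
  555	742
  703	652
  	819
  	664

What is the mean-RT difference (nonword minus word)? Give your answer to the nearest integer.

130 ms

M(word) = 4157/7 = 593.857
M(nonword) = 6511/9 = 723.444
Difference = 723.444 − 593.857 = 129.587 ms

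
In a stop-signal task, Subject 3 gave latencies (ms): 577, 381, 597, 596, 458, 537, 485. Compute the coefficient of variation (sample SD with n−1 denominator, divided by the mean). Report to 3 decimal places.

n = 7, Σ = 3631, M = 518.7143
Σ(x−M)² = 39621.429; s = √(39621.429/6) = 81.2624
CV = 81.2624 / 518.7143 = 0.15666

0.157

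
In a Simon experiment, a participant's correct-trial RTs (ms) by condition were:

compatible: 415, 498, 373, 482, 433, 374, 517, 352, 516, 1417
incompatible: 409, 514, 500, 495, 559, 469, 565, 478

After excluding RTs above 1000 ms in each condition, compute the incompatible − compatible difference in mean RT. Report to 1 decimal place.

58.6 ms

compatible: exclude 1417
M(compatible) = 3960/9 = 440.000
M(incompatible) = 3989/8 = 498.625
Difference = 498.625 − 440.000 = 58.625 ms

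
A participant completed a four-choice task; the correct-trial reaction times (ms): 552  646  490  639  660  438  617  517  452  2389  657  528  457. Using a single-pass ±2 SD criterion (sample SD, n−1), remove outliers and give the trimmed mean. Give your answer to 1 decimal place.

n = 13, ΣRT = 9042, M = 695.538
Σ(x−M)² = 3187711.23; s = √(3187711.23/12) = 515.405
Cutoffs: 695.538 ± 2·515.405 → [-335.3, 1726.3]
Outside: 2389 → excluded.
Retained (n=12): Σ = 6653, mean = 6653/12 = 554.417

554.4 ms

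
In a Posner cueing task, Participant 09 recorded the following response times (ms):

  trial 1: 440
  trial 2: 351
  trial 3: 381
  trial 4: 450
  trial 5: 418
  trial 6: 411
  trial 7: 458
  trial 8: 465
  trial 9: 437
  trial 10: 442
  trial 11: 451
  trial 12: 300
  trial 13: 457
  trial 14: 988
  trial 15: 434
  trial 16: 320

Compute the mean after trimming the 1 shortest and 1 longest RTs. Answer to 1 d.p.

422.5 ms

Sorted: 300, 320, 351, 381, 411, 418, 434, 437, 440, 442, 450, 451, 457, 458, 465, 988
Drop lowest 1 (300) and highest 1 (988)
Remaining (n=14): Σ = 5915, mean = 5915/14 = 422.500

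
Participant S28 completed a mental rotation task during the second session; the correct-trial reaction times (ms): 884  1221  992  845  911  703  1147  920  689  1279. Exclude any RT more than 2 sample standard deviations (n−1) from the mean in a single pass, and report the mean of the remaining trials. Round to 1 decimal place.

n = 10, ΣRT = 9591, M = 959.100
Σ(x−M)² = 368358.90; s = √(368358.90/9) = 202.309
Cutoffs: 959.100 ± 2·202.309 → [554.5, 1363.7]
No RTs fall outside the cutoffs; all 10 retained. Mean = 9591/10 = 959.100

959.1 ms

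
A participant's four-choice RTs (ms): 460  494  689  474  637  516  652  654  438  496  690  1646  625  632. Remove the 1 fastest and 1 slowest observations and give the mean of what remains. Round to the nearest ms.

585 ms

Sorted: 438, 460, 474, 494, 496, 516, 625, 632, 637, 652, 654, 689, 690, 1646
Drop lowest 1 (438) and highest 1 (1646)
Remaining (n=12): Σ = 7019, mean = 7019/12 = 584.917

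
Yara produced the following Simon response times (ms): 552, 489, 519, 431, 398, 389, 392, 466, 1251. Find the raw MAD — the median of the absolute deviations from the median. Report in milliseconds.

68 ms

Sorted: 389, 392, 398, 431, 466, 489, 519, 552, 1251 → median = 466
|x − 466|: 86, 23, 53, 35, 68, 77, 74, 0, 785
Sorted deviations: 0, 23, 35, 53, 68, 74, 77, 86, 785 → MAD = 68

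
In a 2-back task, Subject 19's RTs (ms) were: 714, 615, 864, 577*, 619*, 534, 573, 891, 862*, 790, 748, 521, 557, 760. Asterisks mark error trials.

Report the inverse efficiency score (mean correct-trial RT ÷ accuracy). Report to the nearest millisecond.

876 ms

Correct trials (n=11): 714, 615, 864, 534, 573, 891, 790, 748, 521, 557, 760
Mean correct RT = 7567/11 = 687.9091 ms
Proportion correct = 11/14
IES = 687.9091 / (11/14) = 875.521 ms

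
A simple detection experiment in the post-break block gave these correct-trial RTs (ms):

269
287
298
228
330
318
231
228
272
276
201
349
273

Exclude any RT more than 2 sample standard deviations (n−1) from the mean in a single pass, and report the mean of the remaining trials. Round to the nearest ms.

n = 13, ΣRT = 3560, M = 273.846
Σ(x−M)² = 22885.69; s = √(22885.69/12) = 43.671
Cutoffs: 273.846 ± 2·43.671 → [186.5, 361.2]
No RTs fall outside the cutoffs; all 13 retained. Mean = 3560/13 = 273.846

274 ms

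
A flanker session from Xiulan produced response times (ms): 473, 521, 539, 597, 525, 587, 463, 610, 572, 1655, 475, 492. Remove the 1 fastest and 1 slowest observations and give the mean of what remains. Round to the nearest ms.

Sorted: 463, 473, 475, 492, 521, 525, 539, 572, 587, 597, 610, 1655
Drop lowest 1 (463) and highest 1 (1655)
Remaining (n=10): Σ = 5391, mean = 5391/10 = 539.100

539 ms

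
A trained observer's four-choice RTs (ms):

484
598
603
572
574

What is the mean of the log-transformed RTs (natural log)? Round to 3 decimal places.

6.336

ln(RT): 6.1821, 6.3936, 6.4019, 6.3491, 6.3526
Σ ln(RT) = 31.6794
Mean = 31.6794/5 = 6.33587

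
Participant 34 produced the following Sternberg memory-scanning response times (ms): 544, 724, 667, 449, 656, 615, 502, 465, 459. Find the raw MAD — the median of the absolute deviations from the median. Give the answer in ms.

85 ms

Sorted: 449, 459, 465, 502, 544, 615, 656, 667, 724 → median = 544
|x − 544|: 0, 180, 123, 95, 112, 71, 42, 79, 85
Sorted deviations: 0, 42, 71, 79, 85, 95, 112, 123, 180 → MAD = 85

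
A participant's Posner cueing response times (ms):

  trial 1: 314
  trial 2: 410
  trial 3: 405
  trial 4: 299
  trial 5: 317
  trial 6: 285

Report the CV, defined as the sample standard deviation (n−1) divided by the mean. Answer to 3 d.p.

0.162

n = 6, Σ = 2030, M = 338.3333
Σ(x−M)² = 15019.333; s = √(15019.333/5) = 54.8075
CV = 54.8075 / 338.3333 = 0.16199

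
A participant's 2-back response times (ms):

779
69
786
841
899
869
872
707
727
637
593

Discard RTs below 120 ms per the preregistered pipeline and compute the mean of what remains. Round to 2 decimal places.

Excluded: 69
Retained (n=10): Σ = 7710
Mean = 7710/10 = 771.0000

771.00 ms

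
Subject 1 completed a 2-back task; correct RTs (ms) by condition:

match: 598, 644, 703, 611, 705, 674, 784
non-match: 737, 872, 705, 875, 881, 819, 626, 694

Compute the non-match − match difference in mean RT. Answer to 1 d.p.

M(match) = 4719/7 = 674.143
M(non-match) = 6209/8 = 776.125
Difference = 776.125 − 674.143 = 101.982 ms

102.0 ms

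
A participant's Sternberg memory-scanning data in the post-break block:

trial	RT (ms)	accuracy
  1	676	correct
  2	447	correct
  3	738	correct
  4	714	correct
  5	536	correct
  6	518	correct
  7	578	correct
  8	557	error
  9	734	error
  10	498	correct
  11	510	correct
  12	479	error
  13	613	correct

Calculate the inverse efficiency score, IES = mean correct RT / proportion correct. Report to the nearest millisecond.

Correct trials (n=10): 676, 447, 738, 714, 536, 518, 578, 498, 510, 613
Mean correct RT = 5828/10 = 582.8000 ms
Proportion correct = 10/13
IES = 582.8000 / (10/13) = 757.640 ms

758 ms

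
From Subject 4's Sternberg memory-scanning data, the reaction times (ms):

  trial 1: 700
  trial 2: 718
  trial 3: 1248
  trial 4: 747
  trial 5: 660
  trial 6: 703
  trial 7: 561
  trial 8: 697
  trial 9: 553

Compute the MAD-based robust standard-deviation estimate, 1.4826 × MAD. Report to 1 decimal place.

59.3 ms

Sorted: 553, 561, 660, 697, 700, 703, 718, 747, 1248 → median = 700
|x − 700| sorted: 0, 3, 3, 18, 40, 47, 139, 147, 548 → MAD = 40
Robust SD ≈ 1.4826 × 40 = 59.304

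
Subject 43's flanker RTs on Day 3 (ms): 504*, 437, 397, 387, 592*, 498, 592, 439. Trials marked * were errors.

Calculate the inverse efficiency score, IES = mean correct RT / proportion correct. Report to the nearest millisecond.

611 ms

Correct trials (n=6): 437, 397, 387, 498, 592, 439
Mean correct RT = 2750/6 = 458.3333 ms
Proportion correct = 6/8
IES = 458.3333 / (6/8) = 611.111 ms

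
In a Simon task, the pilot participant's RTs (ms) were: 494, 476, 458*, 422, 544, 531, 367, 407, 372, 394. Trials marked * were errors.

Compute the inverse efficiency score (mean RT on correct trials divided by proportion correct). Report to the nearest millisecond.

Correct trials (n=9): 494, 476, 422, 544, 531, 367, 407, 372, 394
Mean correct RT = 4007/9 = 445.2222 ms
Proportion correct = 9/10
IES = 445.2222 / (9/10) = 494.691 ms

495 ms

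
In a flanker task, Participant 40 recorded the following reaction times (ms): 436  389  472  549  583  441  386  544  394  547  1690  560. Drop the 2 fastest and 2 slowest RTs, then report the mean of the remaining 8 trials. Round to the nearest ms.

493 ms

Sorted: 386, 389, 394, 436, 441, 472, 544, 547, 549, 560, 583, 1690
Drop lowest 2 (386, 389) and highest 2 (583, 1690)
Remaining (n=8): Σ = 3943, mean = 3943/8 = 492.875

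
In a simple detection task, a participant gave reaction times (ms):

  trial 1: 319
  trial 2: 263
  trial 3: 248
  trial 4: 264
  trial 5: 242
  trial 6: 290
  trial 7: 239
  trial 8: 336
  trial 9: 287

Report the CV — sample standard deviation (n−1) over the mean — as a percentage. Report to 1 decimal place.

n = 9, Σ = 2488, M = 276.4444
Σ(x−M)² = 9386.222; s = √(9386.222/8) = 34.2531
CV = 34.2531 / 276.4444 = 0.12391 = 12.391%

12.4%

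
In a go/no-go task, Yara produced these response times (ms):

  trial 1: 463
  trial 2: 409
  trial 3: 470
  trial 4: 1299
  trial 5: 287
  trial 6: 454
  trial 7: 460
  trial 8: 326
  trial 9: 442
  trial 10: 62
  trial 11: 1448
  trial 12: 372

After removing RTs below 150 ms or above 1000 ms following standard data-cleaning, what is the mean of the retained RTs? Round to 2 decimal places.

409.22 ms

Excluded: 62, 1299, 1448
Retained (n=9): Σ = 3683
Mean = 3683/9 = 409.2222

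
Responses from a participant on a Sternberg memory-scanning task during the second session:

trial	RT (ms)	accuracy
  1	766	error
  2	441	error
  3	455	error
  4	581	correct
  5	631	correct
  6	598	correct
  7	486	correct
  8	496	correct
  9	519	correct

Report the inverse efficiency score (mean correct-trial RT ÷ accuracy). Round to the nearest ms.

Correct trials (n=6): 581, 631, 598, 486, 496, 519
Mean correct RT = 3311/6 = 551.8333 ms
Proportion correct = 6/9
IES = 551.8333 / (6/9) = 827.750 ms

828 ms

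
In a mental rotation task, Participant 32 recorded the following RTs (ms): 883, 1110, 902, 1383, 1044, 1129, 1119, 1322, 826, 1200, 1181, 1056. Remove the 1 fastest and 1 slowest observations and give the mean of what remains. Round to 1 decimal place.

1094.6 ms

Sorted: 826, 883, 902, 1044, 1056, 1110, 1119, 1129, 1181, 1200, 1322, 1383
Drop lowest 1 (826) and highest 1 (1383)
Remaining (n=10): Σ = 10946, mean = 10946/10 = 1094.600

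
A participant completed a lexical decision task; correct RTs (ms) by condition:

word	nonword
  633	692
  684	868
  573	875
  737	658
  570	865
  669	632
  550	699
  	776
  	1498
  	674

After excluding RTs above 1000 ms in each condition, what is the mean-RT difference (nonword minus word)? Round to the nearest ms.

118 ms

nonword: exclude 1498
M(word) = 4416/7 = 630.857
M(nonword) = 6739/9 = 748.778
Difference = 748.778 − 630.857 = 117.921 ms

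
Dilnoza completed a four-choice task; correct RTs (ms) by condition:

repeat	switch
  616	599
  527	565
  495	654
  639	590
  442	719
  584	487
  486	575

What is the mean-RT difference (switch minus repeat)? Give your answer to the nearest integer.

M(repeat) = 3789/7 = 541.286
M(switch) = 4189/7 = 598.429
Difference = 598.429 − 541.286 = 57.143 ms

57 ms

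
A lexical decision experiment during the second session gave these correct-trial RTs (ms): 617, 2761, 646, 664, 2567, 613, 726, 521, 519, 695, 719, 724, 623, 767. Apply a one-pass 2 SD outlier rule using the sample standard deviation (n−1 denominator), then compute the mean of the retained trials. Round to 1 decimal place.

652.8 ms

n = 14, ΣRT = 13162, M = 940.143
Σ(x−M)² = 7021577.71; s = √(7021577.71/13) = 734.929
Cutoffs: 940.143 ± 2·734.929 → [-529.7, 2410.0]
Outside: 2567, 2761 → excluded.
Retained (n=12): Σ = 7834, mean = 7834/12 = 652.833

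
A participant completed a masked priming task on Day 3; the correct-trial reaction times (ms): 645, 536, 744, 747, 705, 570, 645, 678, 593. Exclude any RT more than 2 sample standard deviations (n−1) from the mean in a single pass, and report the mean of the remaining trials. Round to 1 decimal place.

n = 9, ΣRT = 5863, M = 651.444
Σ(x−M)² = 44730.22; s = √(44730.22/8) = 74.775
Cutoffs: 651.444 ± 2·74.775 → [501.9, 801.0]
No RTs fall outside the cutoffs; all 9 retained. Mean = 5863/9 = 651.444

651.4 ms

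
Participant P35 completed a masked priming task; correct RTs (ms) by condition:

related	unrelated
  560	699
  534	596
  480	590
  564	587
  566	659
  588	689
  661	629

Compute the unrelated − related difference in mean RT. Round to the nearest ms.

71 ms

M(related) = 3953/7 = 564.714
M(unrelated) = 4449/7 = 635.571
Difference = 635.571 − 564.714 = 70.857 ms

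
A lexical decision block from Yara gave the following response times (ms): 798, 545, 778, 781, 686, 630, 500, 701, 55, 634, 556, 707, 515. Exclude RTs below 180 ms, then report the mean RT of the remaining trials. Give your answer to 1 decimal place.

652.6 ms

Excluded: 55
Retained (n=12): Σ = 7831
Mean = 7831/12 = 652.5833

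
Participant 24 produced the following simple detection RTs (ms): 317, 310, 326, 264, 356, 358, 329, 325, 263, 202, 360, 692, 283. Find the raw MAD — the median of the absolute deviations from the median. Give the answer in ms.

Sorted: 202, 263, 264, 283, 310, 317, 325, 326, 329, 356, 358, 360, 692 → median = 325
|x − 325|: 8, 15, 1, 61, 31, 33, 4, 0, 62, 123, 35, 367, 42
Sorted deviations: 0, 1, 4, 8, 15, 31, 33, 35, 42, 61, 62, 123, 367 → MAD = 33

33 ms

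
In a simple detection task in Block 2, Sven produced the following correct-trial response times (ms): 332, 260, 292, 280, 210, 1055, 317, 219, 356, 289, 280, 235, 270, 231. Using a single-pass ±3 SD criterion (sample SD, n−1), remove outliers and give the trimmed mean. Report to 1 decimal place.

274.7 ms

n = 14, ΣRT = 4626, M = 330.429
Σ(x−M)² = 588643.43; s = √(588643.43/13) = 212.792
Cutoffs: 330.429 ± 3·212.792 → [-307.9, 968.8]
Outside: 1055 → excluded.
Retained (n=13): Σ = 3571, mean = 3571/13 = 274.692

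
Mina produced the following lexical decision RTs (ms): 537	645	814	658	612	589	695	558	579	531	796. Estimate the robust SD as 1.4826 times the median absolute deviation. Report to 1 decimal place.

80.1 ms

Sorted: 531, 537, 558, 579, 589, 612, 645, 658, 695, 796, 814 → median = 612
|x − 612| sorted: 0, 23, 33, 33, 46, 54, 75, 81, 83, 184, 202 → MAD = 54
Robust SD ≈ 1.4826 × 54 = 80.060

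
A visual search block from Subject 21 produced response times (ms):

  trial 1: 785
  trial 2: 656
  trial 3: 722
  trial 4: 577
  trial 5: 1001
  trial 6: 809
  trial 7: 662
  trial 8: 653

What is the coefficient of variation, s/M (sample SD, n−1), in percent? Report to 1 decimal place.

n = 8, Σ = 5865, M = 733.1250
Σ(x−M)² = 122130.875; s = √(122130.875/7) = 132.0881
CV = 132.0881 / 733.1250 = 0.18017 = 18.017%

18.0%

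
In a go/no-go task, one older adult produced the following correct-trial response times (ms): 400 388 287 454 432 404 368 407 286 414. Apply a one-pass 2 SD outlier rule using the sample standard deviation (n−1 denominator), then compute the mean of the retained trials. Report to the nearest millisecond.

n = 10, ΣRT = 3840, M = 384.000
Σ(x−M)² = 28574.00; s = √(28574.00/9) = 56.346
Cutoffs: 384.000 ± 2·56.346 → [271.3, 496.7]
No RTs fall outside the cutoffs; all 10 retained. Mean = 3840/10 = 384.000

384 ms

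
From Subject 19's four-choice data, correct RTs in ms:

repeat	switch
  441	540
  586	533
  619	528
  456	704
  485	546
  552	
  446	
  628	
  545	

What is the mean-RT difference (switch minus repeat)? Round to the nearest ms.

42 ms

M(repeat) = 4758/9 = 528.667
M(switch) = 2851/5 = 570.200
Difference = 570.200 − 528.667 = 41.533 ms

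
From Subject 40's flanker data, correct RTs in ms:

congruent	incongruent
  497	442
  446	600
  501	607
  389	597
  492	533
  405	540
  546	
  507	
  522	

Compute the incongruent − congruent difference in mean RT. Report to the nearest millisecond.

75 ms

M(congruent) = 4305/9 = 478.333
M(incongruent) = 3319/6 = 553.167
Difference = 553.167 − 478.333 = 74.833 ms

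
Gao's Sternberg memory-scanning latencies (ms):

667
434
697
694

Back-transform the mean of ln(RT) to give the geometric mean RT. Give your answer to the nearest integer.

612 ms

ln(RT): 6.5028, 6.0730, 6.5468, 6.5425
Mean ln(RT) = 25.6651/4 = 6.41627
Geometric mean = exp(6.41627) = 611.72 ms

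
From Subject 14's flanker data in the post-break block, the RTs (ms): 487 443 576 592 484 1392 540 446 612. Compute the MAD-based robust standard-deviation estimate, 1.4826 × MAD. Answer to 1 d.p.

Sorted: 443, 446, 484, 487, 540, 576, 592, 612, 1392 → median = 540
|x − 540| sorted: 0, 36, 52, 53, 56, 72, 94, 97, 852 → MAD = 56
Robust SD ≈ 1.4826 × 56 = 83.026

83.0 ms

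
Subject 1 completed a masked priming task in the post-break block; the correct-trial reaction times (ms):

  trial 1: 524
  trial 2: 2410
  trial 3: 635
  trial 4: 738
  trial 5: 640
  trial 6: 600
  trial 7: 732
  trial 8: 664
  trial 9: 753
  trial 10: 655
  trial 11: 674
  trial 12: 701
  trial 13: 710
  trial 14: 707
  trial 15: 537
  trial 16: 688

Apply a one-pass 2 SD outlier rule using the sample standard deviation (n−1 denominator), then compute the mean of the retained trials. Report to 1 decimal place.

663.9 ms

n = 16, ΣRT = 12368, M = 773.000
Σ(x−M)² = 2923774.00; s = √(2923774.00/15) = 441.495
Cutoffs: 773.000 ± 2·441.495 → [-110.0, 1656.0]
Outside: 2410 → excluded.
Retained (n=15): Σ = 9958, mean = 9958/15 = 663.867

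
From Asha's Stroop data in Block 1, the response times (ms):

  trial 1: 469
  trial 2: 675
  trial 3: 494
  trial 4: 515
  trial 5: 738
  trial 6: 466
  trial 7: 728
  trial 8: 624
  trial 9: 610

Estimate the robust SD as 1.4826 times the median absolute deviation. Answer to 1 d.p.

172.0 ms

Sorted: 466, 469, 494, 515, 610, 624, 675, 728, 738 → median = 610
|x − 610| sorted: 0, 14, 65, 95, 116, 118, 128, 141, 144 → MAD = 116
Robust SD ≈ 1.4826 × 116 = 171.982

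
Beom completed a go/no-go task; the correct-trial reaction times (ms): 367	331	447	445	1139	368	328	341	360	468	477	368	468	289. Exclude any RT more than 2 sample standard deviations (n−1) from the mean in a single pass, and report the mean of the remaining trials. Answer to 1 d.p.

389.0 ms

n = 14, ΣRT = 6196, M = 442.571
Σ(x−M)² = 570643.43; s = √(570643.43/13) = 209.513
Cutoffs: 442.571 ± 2·209.513 → [23.5, 861.6]
Outside: 1139 → excluded.
Retained (n=13): Σ = 5057, mean = 5057/13 = 389.000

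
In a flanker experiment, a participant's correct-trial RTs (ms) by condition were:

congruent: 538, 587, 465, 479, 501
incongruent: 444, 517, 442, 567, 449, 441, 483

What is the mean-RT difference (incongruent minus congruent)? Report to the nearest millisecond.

-36 ms

M(congruent) = 2570/5 = 514.000
M(incongruent) = 3343/7 = 477.571
Difference = 477.571 − 514.000 = -36.429 ms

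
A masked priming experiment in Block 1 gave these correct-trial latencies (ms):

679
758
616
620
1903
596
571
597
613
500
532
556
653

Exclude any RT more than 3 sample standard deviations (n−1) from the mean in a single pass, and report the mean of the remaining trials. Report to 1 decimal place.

607.6 ms

n = 13, ΣRT = 9194, M = 707.231
Σ(x−M)² = 1600594.31; s = √(1600594.31/12) = 365.216
Cutoffs: 707.231 ± 3·365.216 → [-388.4, 1802.9]
Outside: 1903 → excluded.
Retained (n=12): Σ = 7291, mean = 7291/12 = 607.583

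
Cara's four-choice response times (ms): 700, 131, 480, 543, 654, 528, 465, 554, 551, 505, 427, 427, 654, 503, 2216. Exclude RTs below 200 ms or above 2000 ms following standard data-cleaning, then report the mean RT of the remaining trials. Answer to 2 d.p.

Excluded: 131, 2216
Retained (n=13): Σ = 6991
Mean = 6991/13 = 537.7692

537.77 ms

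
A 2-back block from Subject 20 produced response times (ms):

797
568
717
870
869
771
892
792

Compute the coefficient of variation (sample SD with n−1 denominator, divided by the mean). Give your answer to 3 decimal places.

n = 8, Σ = 6276, M = 784.5000
Σ(x−M)² = 77830.000; s = √(77830.000/7) = 105.4446
CV = 105.4446 / 784.5000 = 0.13441

0.134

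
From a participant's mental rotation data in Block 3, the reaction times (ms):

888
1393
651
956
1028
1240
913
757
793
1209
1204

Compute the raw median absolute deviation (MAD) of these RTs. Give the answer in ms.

199 ms

Sorted: 651, 757, 793, 888, 913, 956, 1028, 1204, 1209, 1240, 1393 → median = 956
|x − 956|: 68, 437, 305, 0, 72, 284, 43, 199, 163, 253, 248
Sorted deviations: 0, 43, 68, 72, 163, 199, 248, 253, 284, 305, 437 → MAD = 199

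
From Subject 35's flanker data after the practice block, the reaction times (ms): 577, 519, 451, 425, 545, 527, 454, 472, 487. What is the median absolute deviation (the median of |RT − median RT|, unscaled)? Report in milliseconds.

Sorted: 425, 451, 454, 472, 487, 519, 527, 545, 577 → median = 487
|x − 487|: 90, 32, 36, 62, 58, 40, 33, 15, 0
Sorted deviations: 0, 15, 32, 33, 36, 40, 58, 62, 90 → MAD = 36

36 ms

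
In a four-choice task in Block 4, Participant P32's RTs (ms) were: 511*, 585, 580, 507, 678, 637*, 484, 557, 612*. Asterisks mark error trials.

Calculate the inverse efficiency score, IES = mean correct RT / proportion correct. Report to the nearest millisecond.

Correct trials (n=6): 585, 580, 507, 678, 484, 557
Mean correct RT = 3391/6 = 565.1667 ms
Proportion correct = 6/9
IES = 565.1667 / (6/9) = 847.750 ms

848 ms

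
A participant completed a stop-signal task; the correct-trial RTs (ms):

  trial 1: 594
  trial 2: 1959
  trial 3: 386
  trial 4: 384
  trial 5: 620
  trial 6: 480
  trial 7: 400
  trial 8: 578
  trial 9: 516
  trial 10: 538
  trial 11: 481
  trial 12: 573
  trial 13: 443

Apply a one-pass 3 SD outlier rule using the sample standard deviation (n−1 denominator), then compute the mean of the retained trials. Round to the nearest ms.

n = 13, ΣRT = 7952, M = 611.692
Σ(x−M)² = 2043314.77; s = √(2043314.77/12) = 412.645
Cutoffs: 611.692 ± 3·412.645 → [-626.2, 1849.6]
Outside: 1959 → excluded.
Retained (n=12): Σ = 5993, mean = 5993/12 = 499.417

499 ms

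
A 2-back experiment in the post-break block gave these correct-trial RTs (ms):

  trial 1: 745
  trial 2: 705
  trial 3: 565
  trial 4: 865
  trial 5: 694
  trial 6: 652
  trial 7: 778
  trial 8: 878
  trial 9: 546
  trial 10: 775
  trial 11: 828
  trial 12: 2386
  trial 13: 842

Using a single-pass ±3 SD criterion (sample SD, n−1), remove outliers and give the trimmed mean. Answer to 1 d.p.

739.4 ms

n = 13, ΣRT = 11259, M = 866.077
Σ(x−M)² = 2637532.92; s = √(2637532.92/12) = 468.822
Cutoffs: 866.077 ± 3·468.822 → [-540.4, 2272.5]
Outside: 2386 → excluded.
Retained (n=12): Σ = 8873, mean = 8873/12 = 739.417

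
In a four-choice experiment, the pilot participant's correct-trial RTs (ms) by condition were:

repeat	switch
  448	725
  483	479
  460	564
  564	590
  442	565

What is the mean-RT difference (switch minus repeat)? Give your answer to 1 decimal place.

M(repeat) = 2397/5 = 479.400
M(switch) = 2923/5 = 584.600
Difference = 584.600 − 479.400 = 105.200 ms

105.2 ms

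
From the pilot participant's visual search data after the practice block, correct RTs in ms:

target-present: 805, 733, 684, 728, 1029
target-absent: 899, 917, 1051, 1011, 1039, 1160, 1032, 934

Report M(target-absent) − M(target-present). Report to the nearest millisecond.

210 ms

M(target-present) = 3979/5 = 795.800
M(target-absent) = 8043/8 = 1005.375
Difference = 1005.375 − 795.800 = 209.575 ms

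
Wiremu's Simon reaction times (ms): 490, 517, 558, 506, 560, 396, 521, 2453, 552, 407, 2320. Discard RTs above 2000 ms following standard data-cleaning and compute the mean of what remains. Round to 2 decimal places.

500.78 ms

Excluded: 2320, 2453
Retained (n=9): Σ = 4507
Mean = 4507/9 = 500.7778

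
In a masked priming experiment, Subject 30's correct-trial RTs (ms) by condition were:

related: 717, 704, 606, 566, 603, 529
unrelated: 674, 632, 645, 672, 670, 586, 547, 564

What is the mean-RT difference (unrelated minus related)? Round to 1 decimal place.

2.9 ms

M(related) = 3725/6 = 620.833
M(unrelated) = 4990/8 = 623.750
Difference = 623.750 − 620.833 = 2.917 ms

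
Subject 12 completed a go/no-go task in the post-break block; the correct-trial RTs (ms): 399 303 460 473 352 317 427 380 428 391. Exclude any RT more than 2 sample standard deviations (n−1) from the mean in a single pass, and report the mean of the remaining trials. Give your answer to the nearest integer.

393 ms

n = 10, ΣRT = 3930, M = 393.000
Σ(x−M)² = 29036.00; s = √(29036.00/9) = 56.800
Cutoffs: 393.000 ± 2·56.800 → [279.4, 506.6]
No RTs fall outside the cutoffs; all 10 retained. Mean = 3930/10 = 393.000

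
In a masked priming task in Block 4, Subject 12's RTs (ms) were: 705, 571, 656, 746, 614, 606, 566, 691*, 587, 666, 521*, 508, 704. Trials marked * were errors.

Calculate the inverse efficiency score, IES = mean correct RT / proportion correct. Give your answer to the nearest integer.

Correct trials (n=11): 705, 571, 656, 746, 614, 606, 566, 587, 666, 508, 704
Mean correct RT = 6929/11 = 629.9091 ms
Proportion correct = 11/13
IES = 629.9091 / (11/13) = 744.438 ms

744 ms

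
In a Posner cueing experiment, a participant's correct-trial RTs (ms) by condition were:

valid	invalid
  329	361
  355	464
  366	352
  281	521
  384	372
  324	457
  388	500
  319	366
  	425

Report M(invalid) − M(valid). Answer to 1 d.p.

81.0 ms

M(valid) = 2746/8 = 343.250
M(invalid) = 3818/9 = 424.222
Difference = 424.222 − 343.250 = 80.972 ms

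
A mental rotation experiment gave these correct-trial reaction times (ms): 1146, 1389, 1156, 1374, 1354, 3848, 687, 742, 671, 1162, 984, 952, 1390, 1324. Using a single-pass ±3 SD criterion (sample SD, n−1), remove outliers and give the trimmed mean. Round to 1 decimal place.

n = 14, ΣRT = 18179, M = 1298.500
Σ(x−M)² = 7884491.50; s = √(7884491.50/13) = 778.781
Cutoffs: 1298.500 ± 3·778.781 → [-1037.8, 3634.8]
Outside: 3848 → excluded.
Retained (n=13): Σ = 14331, mean = 14331/13 = 1102.385

1102.4 ms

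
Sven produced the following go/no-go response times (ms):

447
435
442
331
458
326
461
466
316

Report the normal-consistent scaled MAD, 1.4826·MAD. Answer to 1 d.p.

Sorted: 316, 326, 331, 435, 442, 447, 458, 461, 466 → median = 442
|x − 442| sorted: 0, 5, 7, 16, 19, 24, 111, 116, 126 → MAD = 19
Robust SD ≈ 1.4826 × 19 = 28.169

28.2 ms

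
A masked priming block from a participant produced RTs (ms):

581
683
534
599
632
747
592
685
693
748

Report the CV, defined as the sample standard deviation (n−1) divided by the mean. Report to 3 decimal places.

n = 10, Σ = 6494, M = 649.4000
Σ(x−M)² = 47678.400; s = √(47678.400/9) = 72.7846
CV = 72.7846 / 649.4000 = 0.11208

0.112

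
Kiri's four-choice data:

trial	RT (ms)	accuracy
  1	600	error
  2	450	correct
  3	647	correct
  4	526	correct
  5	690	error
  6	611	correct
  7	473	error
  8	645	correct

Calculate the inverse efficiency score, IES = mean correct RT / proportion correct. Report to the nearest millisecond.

921 ms

Correct trials (n=5): 450, 647, 526, 611, 645
Mean correct RT = 2879/5 = 575.8000 ms
Proportion correct = 5/8
IES = 575.8000 / (5/8) = 921.280 ms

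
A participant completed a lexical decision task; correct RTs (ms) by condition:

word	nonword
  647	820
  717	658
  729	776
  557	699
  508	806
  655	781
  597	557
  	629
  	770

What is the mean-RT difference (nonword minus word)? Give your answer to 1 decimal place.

M(word) = 4410/7 = 630.000
M(nonword) = 6496/9 = 721.778
Difference = 721.778 − 630.000 = 91.778 ms

91.8 ms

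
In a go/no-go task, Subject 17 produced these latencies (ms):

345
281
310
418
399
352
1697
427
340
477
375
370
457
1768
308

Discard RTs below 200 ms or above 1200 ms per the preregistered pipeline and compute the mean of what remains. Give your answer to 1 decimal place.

373.8 ms

Excluded: 1697, 1768
Retained (n=13): Σ = 4859
Mean = 4859/13 = 373.7692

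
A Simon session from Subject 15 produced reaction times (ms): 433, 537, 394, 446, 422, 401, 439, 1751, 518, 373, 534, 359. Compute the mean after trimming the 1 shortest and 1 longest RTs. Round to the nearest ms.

450 ms

Sorted: 359, 373, 394, 401, 422, 433, 439, 446, 518, 534, 537, 1751
Drop lowest 1 (359) and highest 1 (1751)
Remaining (n=10): Σ = 4497, mean = 4497/10 = 449.700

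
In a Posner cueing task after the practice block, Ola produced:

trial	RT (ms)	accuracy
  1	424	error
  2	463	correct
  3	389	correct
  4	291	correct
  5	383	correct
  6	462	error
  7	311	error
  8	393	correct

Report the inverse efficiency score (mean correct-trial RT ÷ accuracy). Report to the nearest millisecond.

614 ms

Correct trials (n=5): 463, 389, 291, 383, 393
Mean correct RT = 1919/5 = 383.8000 ms
Proportion correct = 5/8
IES = 383.8000 / (5/8) = 614.080 ms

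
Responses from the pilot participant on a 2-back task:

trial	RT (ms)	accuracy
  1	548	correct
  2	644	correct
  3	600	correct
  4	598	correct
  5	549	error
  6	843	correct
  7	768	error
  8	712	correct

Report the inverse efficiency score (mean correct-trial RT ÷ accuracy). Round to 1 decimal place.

876.7 ms

Correct trials (n=6): 548, 644, 600, 598, 843, 712
Mean correct RT = 3945/6 = 657.5000 ms
Proportion correct = 6/8
IES = 657.5000 / (6/8) = 876.667 ms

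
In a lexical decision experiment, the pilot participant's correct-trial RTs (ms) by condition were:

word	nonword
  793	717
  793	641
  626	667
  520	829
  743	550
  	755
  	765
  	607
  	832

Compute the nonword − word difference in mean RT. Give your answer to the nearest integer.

M(word) = 3475/5 = 695.000
M(nonword) = 6363/9 = 707.000
Difference = 707.000 − 695.000 = 12.000 ms

12 ms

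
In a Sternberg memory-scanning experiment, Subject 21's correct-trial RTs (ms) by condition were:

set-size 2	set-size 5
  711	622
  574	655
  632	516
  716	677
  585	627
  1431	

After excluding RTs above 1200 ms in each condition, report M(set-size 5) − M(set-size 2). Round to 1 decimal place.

set-size 2: exclude 1431
M(set-size 2) = 3218/5 = 643.600
M(set-size 5) = 3097/5 = 619.400
Difference = 619.400 − 643.600 = -24.200 ms

-24.2 ms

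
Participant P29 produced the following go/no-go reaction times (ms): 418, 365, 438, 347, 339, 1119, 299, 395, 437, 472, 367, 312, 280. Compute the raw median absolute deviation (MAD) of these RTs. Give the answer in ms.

55 ms

Sorted: 280, 299, 312, 339, 347, 365, 367, 395, 418, 437, 438, 472, 1119 → median = 367
|x − 367|: 51, 2, 71, 20, 28, 752, 68, 28, 70, 105, 0, 55, 87
Sorted deviations: 0, 2, 20, 28, 28, 51, 55, 68, 70, 71, 87, 105, 752 → MAD = 55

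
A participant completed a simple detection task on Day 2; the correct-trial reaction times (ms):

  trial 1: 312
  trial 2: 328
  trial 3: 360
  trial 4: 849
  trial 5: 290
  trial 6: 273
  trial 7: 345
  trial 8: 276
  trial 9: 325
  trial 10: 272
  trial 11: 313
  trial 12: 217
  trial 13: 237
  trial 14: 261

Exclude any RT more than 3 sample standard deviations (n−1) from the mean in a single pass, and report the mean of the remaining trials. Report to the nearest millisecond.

n = 14, ΣRT = 4658, M = 332.714
Σ(x−M)² = 308332.86; s = √(308332.86/13) = 154.006
Cutoffs: 332.714 ± 3·154.006 → [-129.3, 794.7]
Outside: 849 → excluded.
Retained (n=13): Σ = 3809, mean = 3809/13 = 293.000

293 ms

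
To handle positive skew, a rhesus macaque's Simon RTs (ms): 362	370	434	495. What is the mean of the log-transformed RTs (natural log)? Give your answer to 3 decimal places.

ln(RT): 5.8916, 5.9135, 6.0730, 6.2046
Σ ln(RT) = 24.0827
Mean = 24.0827/4 = 6.02069

6.021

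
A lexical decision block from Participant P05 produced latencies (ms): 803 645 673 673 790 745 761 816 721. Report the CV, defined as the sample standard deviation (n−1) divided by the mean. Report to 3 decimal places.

n = 9, Σ = 6627, M = 736.3333
Σ(x−M)² = 30954.000; s = √(30954.000/8) = 62.2033
CV = 62.2033 / 736.3333 = 0.08448

0.084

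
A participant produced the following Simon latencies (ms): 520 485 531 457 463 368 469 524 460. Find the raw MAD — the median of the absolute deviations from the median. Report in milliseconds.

Sorted: 368, 457, 460, 463, 469, 485, 520, 524, 531 → median = 469
|x − 469|: 51, 16, 62, 12, 6, 101, 0, 55, 9
Sorted deviations: 0, 6, 9, 12, 16, 51, 55, 62, 101 → MAD = 16

16 ms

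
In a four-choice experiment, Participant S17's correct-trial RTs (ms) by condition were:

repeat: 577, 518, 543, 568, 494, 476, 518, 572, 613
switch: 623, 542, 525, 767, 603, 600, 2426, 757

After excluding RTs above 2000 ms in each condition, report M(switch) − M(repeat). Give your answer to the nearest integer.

switch: exclude 2426
M(repeat) = 4879/9 = 542.111
M(switch) = 4417/7 = 631.000
Difference = 631.000 − 542.111 = 88.889 ms

89 ms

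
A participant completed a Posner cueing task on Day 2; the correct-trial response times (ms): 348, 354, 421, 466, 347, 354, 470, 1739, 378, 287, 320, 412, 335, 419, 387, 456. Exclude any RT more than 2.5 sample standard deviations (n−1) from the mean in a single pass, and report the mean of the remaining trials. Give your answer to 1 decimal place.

383.6 ms

n = 16, ΣRT = 7493, M = 468.312
Σ(x−M)² = 1765385.44; s = √(1765385.44/15) = 343.063
Cutoffs: 468.312 ± 2.5·343.063 → [-389.3, 1326.0]
Outside: 1739 → excluded.
Retained (n=15): Σ = 5754, mean = 5754/15 = 383.600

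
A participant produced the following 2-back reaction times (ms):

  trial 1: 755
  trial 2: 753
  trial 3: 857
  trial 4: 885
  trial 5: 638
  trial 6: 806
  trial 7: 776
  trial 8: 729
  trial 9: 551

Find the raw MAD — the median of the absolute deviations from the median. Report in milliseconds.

Sorted: 551, 638, 729, 753, 755, 776, 806, 857, 885 → median = 755
|x − 755|: 0, 2, 102, 130, 117, 51, 21, 26, 204
Sorted deviations: 0, 2, 21, 26, 51, 102, 117, 130, 204 → MAD = 51

51 ms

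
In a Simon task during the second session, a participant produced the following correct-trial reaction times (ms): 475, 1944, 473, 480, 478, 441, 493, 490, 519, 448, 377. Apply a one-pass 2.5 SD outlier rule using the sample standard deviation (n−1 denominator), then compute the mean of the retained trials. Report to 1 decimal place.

n = 11, ΣRT = 6618, M = 601.636
Σ(x−M)² = 1995568.55; s = √(1995568.55/10) = 446.718
Cutoffs: 601.636 ± 2.5·446.718 → [-515.2, 1718.4]
Outside: 1944 → excluded.
Retained (n=10): Σ = 4674, mean = 4674/10 = 467.400

467.4 ms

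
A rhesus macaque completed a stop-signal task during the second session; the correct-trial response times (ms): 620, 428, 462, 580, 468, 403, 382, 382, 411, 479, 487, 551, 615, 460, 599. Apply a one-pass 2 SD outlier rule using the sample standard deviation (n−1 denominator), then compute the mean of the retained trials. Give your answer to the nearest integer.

n = 15, ΣRT = 7327, M = 488.467
Σ(x−M)² = 99471.73; s = √(99471.73/14) = 84.292
Cutoffs: 488.467 ± 2·84.292 → [319.9, 657.1]
No RTs fall outside the cutoffs; all 15 retained. Mean = 7327/15 = 488.467

488 ms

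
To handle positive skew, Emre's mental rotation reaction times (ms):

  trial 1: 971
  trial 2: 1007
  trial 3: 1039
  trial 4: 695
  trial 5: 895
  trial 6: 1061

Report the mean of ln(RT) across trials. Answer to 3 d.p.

6.841

ln(RT): 6.8783, 6.9147, 6.9460, 6.5439, 6.7968, 6.9670
Σ ln(RT) = 41.0468
Mean = 41.0468/6 = 6.84113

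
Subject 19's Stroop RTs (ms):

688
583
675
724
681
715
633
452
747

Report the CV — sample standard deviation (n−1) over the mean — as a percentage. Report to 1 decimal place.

13.8%

n = 9, Σ = 5898, M = 655.3333
Σ(x−M)² = 65866.000; s = √(65866.000/8) = 90.7373
CV = 90.7373 / 655.3333 = 0.13846 = 13.846%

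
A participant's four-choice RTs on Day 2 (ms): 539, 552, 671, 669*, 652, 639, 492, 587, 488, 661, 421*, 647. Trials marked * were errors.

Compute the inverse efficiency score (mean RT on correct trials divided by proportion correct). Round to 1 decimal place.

Correct trials (n=10): 539, 552, 671, 652, 639, 492, 587, 488, 661, 647
Mean correct RT = 5928/10 = 592.8000 ms
Proportion correct = 10/12
IES = 592.8000 / (10/12) = 711.360 ms

711.4 ms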